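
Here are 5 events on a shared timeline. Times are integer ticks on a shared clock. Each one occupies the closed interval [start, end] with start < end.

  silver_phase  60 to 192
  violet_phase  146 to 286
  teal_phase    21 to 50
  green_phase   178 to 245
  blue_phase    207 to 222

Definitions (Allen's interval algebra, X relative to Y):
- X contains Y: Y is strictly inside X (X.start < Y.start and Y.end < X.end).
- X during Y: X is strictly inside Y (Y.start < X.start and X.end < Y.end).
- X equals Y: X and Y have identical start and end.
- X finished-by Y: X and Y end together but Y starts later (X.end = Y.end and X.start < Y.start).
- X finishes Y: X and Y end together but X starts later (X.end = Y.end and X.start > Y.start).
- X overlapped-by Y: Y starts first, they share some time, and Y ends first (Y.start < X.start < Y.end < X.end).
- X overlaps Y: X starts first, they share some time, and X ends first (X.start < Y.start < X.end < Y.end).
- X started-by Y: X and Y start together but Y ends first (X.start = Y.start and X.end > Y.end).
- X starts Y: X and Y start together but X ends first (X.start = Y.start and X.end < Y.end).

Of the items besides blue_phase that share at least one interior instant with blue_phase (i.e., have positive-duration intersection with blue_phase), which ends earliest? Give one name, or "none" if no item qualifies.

Target blue_phase = [207, 222].
green_phase [178, 245] → contains → candidate.
silver_phase [60, 192] → before → excluded.
teal_phase [21, 50] → before → excluded.
violet_phase [146, 286] → contains → candidate.
Among candidates, earliest end is 245 → green_phase.

green_phase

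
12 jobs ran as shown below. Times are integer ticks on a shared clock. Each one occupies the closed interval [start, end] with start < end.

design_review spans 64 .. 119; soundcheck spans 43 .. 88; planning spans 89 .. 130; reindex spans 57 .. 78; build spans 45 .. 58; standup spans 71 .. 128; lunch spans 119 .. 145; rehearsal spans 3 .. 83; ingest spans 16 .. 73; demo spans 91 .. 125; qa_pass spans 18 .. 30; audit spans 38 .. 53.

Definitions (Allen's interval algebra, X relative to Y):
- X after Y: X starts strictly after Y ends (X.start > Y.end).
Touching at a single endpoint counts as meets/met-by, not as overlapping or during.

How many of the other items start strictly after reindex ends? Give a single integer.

3

Target reindex = [57, 78].
audit [38, 53] → before → no.
build [45, 58] → overlaps → no.
demo [91, 125] → after → counts.
design_review [64, 119] → overlapped-by → no.
ingest [16, 73] → overlaps → no.
lunch [119, 145] → after → counts.
planning [89, 130] → after → counts.
qa_pass [18, 30] → before → no.
rehearsal [3, 83] → contains → no.
soundcheck [43, 88] → contains → no.
standup [71, 128] → overlapped-by → no.
Total: 3.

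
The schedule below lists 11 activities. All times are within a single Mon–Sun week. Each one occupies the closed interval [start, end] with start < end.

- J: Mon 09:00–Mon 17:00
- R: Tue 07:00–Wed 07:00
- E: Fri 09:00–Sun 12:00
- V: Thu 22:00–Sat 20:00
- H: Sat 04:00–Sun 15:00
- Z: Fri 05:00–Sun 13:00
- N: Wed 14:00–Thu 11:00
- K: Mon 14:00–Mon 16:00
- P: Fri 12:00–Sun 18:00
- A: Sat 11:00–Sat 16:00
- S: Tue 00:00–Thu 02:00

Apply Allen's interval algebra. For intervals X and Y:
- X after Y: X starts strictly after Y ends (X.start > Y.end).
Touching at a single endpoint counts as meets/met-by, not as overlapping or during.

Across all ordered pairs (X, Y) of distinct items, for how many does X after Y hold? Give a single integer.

Checking all 110 ordered pairs for relation 'after'; matching pairs in alphabetical order:
(A, J): A after J ✓
(A, K): A after K ✓
(A, N): A after N ✓
(A, R): A after R ✓
(A, S): A after S ✓
(E, J): E after J ✓
(E, K): E after K ✓
(E, N): E after N ✓
(E, R): E after R ✓
(E, S): E after S ✓
(H, J): H after J ✓
(H, K): H after K ✓
(H, N): H after N ✓
(H, R): H after R ✓
(H, S): H after S ✓
(N, J): N after J ✓
(N, K): N after K ✓
(N, R): N after R ✓
(P, J): P after J ✓
(P, K): P after K ✓
(P, N): P after N ✓
(P, R): P after R ✓
(P, S): P after S ✓
(R, J): R after J ✓
... plus 13 further pairs not listed.
Count: 37.

37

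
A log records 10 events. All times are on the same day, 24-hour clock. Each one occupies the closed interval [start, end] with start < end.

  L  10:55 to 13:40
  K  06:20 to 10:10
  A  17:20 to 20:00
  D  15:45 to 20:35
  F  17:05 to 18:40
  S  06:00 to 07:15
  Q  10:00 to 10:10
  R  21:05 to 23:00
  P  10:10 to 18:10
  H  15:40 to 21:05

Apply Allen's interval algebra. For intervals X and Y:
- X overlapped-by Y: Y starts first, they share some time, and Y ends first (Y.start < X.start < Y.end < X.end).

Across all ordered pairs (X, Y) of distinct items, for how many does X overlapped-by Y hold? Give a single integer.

6

Checking all 90 ordered pairs for relation 'overlapped-by'; matching pairs in alphabetical order:
(A, F): A overlapped-by F ✓
(A, P): A overlapped-by P ✓
(D, P): D overlapped-by P ✓
(F, P): F overlapped-by P ✓
(H, P): H overlapped-by P ✓
(K, S): K overlapped-by S ✓
Count: 6.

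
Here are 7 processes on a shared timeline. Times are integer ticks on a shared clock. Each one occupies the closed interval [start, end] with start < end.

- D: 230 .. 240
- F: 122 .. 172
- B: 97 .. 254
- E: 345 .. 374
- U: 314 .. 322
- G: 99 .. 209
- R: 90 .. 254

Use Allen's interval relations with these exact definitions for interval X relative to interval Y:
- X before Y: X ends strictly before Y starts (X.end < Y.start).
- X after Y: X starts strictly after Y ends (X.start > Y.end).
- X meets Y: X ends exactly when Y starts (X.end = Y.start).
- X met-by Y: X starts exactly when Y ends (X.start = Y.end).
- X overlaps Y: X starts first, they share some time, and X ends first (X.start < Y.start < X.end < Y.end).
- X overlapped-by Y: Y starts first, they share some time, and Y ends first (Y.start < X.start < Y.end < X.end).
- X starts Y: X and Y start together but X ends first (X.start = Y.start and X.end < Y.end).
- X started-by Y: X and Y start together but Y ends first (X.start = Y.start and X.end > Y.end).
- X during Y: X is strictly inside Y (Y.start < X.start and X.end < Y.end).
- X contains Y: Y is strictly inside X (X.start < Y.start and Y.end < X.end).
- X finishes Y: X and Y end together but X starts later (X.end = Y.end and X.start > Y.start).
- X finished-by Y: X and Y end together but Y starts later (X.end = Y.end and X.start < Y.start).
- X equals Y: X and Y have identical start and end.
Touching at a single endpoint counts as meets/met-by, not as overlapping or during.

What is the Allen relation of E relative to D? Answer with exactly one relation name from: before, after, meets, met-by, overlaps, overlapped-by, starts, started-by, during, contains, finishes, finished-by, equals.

after

E = [345, 374]; D = [230, 240].
Compare endpoints: E.start > D.start, E.start > D.end, E.end > D.start, E.end > D.end.
That pattern is 'after'.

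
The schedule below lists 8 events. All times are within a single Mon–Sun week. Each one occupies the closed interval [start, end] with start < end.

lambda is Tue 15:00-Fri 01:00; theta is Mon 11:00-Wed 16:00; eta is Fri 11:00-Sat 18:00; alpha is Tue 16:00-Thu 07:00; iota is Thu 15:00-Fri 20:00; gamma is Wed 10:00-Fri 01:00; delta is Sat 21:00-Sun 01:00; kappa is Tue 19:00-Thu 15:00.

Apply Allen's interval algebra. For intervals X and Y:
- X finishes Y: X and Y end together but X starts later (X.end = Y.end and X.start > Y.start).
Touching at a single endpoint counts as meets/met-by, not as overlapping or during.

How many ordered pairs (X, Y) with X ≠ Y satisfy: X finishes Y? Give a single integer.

1

Checking all 56 ordered pairs for relation 'finishes'; matching pairs in alphabetical order:
(gamma, lambda): gamma finishes lambda ✓
Count: 1.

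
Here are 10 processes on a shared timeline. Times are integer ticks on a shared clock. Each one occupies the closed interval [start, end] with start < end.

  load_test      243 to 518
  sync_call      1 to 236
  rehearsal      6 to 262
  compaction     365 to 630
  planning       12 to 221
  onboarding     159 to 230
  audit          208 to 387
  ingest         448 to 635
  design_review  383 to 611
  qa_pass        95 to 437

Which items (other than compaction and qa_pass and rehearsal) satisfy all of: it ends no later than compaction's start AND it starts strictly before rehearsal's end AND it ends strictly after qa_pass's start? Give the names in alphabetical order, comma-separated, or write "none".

onboarding, planning, sync_call

Conditions: its end is no later than compaction's start (X.end <= 365) AND its start is strictly before rehearsal's end (X.start < 262) AND its end is strictly after qa_pass's start (X.end > 95).
audit: end 387 <= 365? ✗; start 208 < 262? ✓; end 387 > 95? ✓ → no.
design_review: end 611 <= 365? ✗; start 383 < 262? ✗; end 611 > 95? ✓ → no.
ingest: end 635 <= 365? ✗; start 448 < 262? ✗; end 635 > 95? ✓ → no.
load_test: end 518 <= 365? ✗; start 243 < 262? ✓; end 518 > 95? ✓ → no.
onboarding: end 230 <= 365? ✓; start 159 < 262? ✓; end 230 > 95? ✓ → yes.
planning: end 221 <= 365? ✓; start 12 < 262? ✓; end 221 > 95? ✓ → yes.
sync_call: end 236 <= 365? ✓; start 1 < 262? ✓; end 236 > 95? ✓ → yes.
Result: onboarding, planning, sync_call.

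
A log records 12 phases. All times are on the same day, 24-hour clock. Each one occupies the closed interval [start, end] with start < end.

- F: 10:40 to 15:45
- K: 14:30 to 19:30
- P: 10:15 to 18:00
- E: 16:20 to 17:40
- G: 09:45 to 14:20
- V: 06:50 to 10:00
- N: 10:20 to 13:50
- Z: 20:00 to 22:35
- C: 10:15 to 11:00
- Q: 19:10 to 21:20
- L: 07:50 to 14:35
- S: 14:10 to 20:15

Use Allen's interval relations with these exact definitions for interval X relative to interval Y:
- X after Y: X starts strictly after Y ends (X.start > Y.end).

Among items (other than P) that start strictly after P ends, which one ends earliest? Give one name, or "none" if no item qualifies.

Target P = [10:15, 18:00].
C [10:15, 11:00] → starts → excluded.
E [16:20, 17:40] → during → excluded.
F [10:40, 15:45] → during → excluded.
G [09:45, 14:20] → overlaps → excluded.
K [14:30, 19:30] → overlapped-by → excluded.
L [07:50, 14:35] → overlaps → excluded.
N [10:20, 13:50] → during → excluded.
Q [19:10, 21:20] → after → candidate.
S [14:10, 20:15] → overlapped-by → excluded.
V [06:50, 10:00] → before → excluded.
Z [20:00, 22:35] → after → candidate.
Among candidates, earliest end is 21:20 → Q.

Q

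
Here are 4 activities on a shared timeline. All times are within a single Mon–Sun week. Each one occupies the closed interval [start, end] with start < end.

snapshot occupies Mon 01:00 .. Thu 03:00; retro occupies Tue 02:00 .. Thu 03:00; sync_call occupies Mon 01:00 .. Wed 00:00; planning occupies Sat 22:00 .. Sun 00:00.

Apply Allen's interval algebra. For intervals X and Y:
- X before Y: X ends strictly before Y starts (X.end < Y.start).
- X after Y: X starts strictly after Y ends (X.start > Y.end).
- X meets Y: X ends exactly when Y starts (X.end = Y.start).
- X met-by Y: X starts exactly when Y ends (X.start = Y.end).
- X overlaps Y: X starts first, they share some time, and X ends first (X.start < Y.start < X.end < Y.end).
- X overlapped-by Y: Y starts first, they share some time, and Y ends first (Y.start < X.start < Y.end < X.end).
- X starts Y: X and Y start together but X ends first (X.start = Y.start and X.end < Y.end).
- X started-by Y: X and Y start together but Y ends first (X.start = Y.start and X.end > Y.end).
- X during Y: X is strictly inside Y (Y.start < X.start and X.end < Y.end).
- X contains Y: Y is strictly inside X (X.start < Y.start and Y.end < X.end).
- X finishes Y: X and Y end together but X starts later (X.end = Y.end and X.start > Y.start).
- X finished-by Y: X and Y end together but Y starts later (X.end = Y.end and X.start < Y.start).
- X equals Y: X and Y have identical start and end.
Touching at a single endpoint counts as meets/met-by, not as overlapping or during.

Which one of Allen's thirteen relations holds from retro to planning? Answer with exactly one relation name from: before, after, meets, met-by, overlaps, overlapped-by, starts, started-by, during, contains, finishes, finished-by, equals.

retro = [Tue 02:00, Thu 03:00]; planning = [Sat 22:00, Sun 00:00].
Compare endpoints: retro.start < planning.start, retro.start < planning.end, retro.end < planning.start, retro.end < planning.end.
That pattern is 'before'.

before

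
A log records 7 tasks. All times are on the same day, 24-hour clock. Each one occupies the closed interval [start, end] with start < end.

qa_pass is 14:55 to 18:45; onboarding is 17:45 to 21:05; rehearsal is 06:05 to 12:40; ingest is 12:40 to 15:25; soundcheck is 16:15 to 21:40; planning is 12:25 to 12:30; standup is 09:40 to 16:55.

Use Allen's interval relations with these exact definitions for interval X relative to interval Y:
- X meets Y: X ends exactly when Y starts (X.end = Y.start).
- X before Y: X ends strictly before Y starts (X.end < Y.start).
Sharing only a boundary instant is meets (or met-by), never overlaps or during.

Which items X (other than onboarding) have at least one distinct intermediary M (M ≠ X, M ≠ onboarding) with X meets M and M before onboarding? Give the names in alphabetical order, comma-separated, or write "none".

rehearsal

Target onboarding = [17:45, 21:05].
Intermediaries M with M before onboarding: ingest, planning, rehearsal, standup.
Via ingest — items with X meets ingest: rehearsal.
Via planning — items with X meets planning: none.
Via rehearsal — items with X meets rehearsal: none.
Via standup — items with X meets standup: none.
Union: rehearsal.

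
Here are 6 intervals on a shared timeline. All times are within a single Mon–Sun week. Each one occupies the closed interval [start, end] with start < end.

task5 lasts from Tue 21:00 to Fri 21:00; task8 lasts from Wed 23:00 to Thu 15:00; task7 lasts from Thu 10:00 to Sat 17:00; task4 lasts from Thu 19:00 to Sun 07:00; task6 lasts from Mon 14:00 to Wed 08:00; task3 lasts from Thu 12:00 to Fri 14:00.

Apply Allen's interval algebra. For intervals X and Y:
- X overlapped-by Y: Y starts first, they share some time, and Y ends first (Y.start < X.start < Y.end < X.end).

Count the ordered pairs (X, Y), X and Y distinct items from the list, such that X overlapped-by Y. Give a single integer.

7

Checking all 30 ordered pairs for relation 'overlapped-by'; matching pairs in alphabetical order:
(task3, task8): task3 overlapped-by task8 ✓
(task4, task3): task4 overlapped-by task3 ✓
(task4, task5): task4 overlapped-by task5 ✓
(task4, task7): task4 overlapped-by task7 ✓
(task5, task6): task5 overlapped-by task6 ✓
(task7, task5): task7 overlapped-by task5 ✓
(task7, task8): task7 overlapped-by task8 ✓
Count: 7.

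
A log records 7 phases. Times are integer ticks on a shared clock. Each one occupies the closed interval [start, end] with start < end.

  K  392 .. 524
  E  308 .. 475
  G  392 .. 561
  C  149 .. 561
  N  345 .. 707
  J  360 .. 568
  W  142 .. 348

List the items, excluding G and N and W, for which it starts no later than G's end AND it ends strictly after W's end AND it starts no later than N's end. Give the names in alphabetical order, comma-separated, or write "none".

C, E, J, K

Conditions: its start is no later than G's end (X.start <= 561) AND its end is strictly after W's end (X.end > 348) AND its start is no later than N's end (X.start <= 707).
C: start 149 <= 561? ✓; end 561 > 348? ✓; start 149 <= 707? ✓ → yes.
E: start 308 <= 561? ✓; end 475 > 348? ✓; start 308 <= 707? ✓ → yes.
J: start 360 <= 561? ✓; end 568 > 348? ✓; start 360 <= 707? ✓ → yes.
K: start 392 <= 561? ✓; end 524 > 348? ✓; start 392 <= 707? ✓ → yes.
Result: C, E, J, K.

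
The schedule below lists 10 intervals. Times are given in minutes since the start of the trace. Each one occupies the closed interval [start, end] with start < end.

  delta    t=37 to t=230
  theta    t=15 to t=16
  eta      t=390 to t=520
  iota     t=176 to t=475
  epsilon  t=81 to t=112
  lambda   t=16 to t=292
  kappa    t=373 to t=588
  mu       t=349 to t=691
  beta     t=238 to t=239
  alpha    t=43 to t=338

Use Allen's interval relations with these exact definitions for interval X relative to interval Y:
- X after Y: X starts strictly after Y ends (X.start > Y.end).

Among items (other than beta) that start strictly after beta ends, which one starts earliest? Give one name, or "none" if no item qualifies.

Target beta = [t=238, t=239].
alpha [t=43, t=338] → contains → excluded.
delta [t=37, t=230] → before → excluded.
epsilon [t=81, t=112] → before → excluded.
eta [t=390, t=520] → after → candidate.
iota [t=176, t=475] → contains → excluded.
kappa [t=373, t=588] → after → candidate.
lambda [t=16, t=292] → contains → excluded.
mu [t=349, t=691] → after → candidate.
theta [t=15, t=16] → before → excluded.
Among candidates, earliest start is t=349 → mu.

mu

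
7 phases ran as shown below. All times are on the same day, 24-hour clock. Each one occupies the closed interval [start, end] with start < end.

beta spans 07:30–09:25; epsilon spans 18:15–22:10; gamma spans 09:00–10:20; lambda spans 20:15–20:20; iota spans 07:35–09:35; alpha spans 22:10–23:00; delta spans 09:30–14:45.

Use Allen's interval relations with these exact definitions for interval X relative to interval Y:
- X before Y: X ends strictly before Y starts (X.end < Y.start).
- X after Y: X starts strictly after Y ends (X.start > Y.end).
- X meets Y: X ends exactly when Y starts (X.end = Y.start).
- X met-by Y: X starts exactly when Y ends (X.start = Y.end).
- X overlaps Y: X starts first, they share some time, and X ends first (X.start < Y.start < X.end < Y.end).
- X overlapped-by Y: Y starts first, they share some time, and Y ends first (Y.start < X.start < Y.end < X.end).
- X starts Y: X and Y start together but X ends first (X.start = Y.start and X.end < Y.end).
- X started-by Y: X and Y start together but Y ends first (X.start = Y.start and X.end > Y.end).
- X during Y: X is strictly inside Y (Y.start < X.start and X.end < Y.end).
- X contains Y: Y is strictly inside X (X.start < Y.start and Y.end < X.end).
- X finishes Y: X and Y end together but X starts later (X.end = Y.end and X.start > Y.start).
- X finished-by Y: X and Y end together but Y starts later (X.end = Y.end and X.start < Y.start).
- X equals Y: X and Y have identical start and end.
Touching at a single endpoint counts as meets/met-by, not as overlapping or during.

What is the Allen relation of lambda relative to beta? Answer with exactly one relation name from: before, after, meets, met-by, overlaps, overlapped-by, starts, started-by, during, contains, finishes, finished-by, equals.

after

lambda = [20:15, 20:20]; beta = [07:30, 09:25].
Compare endpoints: lambda.start > beta.start, lambda.start > beta.end, lambda.end > beta.start, lambda.end > beta.end.
That pattern is 'after'.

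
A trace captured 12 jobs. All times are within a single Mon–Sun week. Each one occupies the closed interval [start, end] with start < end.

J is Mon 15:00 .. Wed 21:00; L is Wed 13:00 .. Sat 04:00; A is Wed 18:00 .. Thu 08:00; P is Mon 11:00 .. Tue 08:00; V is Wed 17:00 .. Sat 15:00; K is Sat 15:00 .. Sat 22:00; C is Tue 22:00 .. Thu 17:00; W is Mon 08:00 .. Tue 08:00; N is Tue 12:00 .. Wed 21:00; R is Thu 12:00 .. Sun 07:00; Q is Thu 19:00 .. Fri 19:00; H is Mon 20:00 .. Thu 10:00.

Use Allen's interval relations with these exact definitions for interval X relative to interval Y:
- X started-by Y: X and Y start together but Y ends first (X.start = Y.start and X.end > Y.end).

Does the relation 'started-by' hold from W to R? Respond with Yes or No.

No

W = [Mon 08:00, Tue 08:00], R = [Thu 12:00, Sun 07:00].
Actual relation of W to R: before.
Asked whether 'started-by' holds → No.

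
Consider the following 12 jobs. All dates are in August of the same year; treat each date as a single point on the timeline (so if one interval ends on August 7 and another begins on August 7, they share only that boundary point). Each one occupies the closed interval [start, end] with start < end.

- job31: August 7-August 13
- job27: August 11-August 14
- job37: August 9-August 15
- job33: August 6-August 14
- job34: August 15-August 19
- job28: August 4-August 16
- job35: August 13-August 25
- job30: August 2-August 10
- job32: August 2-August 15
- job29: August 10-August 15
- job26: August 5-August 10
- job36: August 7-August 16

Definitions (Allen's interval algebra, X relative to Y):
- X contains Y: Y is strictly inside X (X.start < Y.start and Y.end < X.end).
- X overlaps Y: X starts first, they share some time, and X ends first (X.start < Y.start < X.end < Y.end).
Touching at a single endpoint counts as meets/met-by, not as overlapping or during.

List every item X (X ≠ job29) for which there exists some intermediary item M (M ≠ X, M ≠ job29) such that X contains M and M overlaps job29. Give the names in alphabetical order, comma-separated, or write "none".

Target job29 = [August 10, August 15].
Intermediaries M with M overlaps job29: job31, job33.
Via job31 — items with X contains job31: job28, job32, job33.
Via job33 — items with X contains job33: job28, job32.
Union: job28, job32, job33.

job28, job32, job33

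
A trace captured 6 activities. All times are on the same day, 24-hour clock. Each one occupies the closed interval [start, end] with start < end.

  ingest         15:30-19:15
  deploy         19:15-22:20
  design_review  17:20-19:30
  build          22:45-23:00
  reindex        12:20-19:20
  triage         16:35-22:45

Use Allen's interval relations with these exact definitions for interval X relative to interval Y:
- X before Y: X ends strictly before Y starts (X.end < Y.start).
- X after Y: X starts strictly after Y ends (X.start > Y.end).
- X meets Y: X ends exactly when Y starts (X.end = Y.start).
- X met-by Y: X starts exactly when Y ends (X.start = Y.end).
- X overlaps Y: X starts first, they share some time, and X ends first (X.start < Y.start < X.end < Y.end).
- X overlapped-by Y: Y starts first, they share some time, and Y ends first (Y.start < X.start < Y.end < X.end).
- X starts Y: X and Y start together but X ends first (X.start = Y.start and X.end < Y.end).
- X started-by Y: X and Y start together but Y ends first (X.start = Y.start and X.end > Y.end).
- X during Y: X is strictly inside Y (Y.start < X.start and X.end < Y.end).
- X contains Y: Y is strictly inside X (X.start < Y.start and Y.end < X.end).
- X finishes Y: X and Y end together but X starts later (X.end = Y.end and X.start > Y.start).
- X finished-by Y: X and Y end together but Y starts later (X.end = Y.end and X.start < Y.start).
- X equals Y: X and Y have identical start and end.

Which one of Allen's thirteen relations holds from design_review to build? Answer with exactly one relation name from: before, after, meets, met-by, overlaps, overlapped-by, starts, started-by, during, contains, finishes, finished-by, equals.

before

design_review = [17:20, 19:30]; build = [22:45, 23:00].
Compare endpoints: design_review.start < build.start, design_review.start < build.end, design_review.end < build.start, design_review.end < build.end.
That pattern is 'before'.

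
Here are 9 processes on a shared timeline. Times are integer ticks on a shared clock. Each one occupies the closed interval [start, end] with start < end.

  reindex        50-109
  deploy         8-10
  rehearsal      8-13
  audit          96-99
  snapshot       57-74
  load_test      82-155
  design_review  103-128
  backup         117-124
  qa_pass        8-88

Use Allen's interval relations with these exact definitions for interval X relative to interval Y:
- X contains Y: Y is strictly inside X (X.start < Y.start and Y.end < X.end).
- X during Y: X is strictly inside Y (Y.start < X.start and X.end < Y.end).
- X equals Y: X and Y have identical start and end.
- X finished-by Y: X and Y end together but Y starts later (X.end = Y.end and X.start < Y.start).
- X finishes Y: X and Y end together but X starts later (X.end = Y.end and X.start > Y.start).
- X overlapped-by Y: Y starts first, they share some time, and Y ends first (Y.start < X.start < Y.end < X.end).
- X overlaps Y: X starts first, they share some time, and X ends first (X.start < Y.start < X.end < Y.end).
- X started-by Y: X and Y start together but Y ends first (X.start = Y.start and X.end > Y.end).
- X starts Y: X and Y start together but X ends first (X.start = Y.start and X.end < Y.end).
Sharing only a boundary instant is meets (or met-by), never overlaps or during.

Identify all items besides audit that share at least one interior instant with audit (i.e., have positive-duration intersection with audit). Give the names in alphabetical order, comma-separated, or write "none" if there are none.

load_test, reindex

Target audit = [96, 99].
backup [117, 124] → after → no.
deploy [8, 10] → before → no.
design_review [103, 128] → after → no.
load_test [82, 155] → contains → yes.
qa_pass [8, 88] → before → no.
rehearsal [8, 13] → before → no.
reindex [50, 109] → contains → yes.
snapshot [57, 74] → before → no.
Result: load_test, reindex.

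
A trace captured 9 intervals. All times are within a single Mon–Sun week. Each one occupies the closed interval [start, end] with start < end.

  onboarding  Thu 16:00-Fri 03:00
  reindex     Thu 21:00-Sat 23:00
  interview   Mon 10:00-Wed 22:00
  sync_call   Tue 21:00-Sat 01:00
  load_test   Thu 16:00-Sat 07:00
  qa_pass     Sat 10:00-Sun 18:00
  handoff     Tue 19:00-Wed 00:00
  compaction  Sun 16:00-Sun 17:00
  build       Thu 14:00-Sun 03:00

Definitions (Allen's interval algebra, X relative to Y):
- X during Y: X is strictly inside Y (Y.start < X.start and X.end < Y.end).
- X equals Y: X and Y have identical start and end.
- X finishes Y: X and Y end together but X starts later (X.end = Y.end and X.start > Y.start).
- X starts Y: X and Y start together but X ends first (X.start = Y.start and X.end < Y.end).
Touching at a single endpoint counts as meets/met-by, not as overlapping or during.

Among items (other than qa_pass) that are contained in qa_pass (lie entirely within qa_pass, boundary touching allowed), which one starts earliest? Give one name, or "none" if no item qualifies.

Target qa_pass = [Sat 10:00, Sun 18:00].
build [Thu 14:00, Sun 03:00] → overlaps → excluded.
compaction [Sun 16:00, Sun 17:00] → during → candidate.
handoff [Tue 19:00, Wed 00:00] → before → excluded.
interview [Mon 10:00, Wed 22:00] → before → excluded.
load_test [Thu 16:00, Sat 07:00] → before → excluded.
onboarding [Thu 16:00, Fri 03:00] → before → excluded.
reindex [Thu 21:00, Sat 23:00] → overlaps → excluded.
sync_call [Tue 21:00, Sat 01:00] → before → excluded.
Among candidates, earliest start is Sun 16:00 → compaction.

compaction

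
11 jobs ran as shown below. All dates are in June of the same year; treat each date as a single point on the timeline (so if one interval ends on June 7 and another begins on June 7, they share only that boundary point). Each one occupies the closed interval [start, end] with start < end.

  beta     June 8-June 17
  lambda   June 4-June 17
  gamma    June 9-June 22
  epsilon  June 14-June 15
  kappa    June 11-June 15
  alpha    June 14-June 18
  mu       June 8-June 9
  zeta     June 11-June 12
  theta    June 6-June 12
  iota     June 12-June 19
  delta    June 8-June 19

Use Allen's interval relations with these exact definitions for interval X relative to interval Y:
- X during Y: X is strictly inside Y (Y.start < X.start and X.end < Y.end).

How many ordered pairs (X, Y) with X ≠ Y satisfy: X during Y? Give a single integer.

Checking all 110 ordered pairs for relation 'during'; matching pairs in alphabetical order:
(alpha, delta): alpha during delta ✓
(alpha, gamma): alpha during gamma ✓
(alpha, iota): alpha during iota ✓
(epsilon, beta): epsilon during beta ✓
(epsilon, delta): epsilon during delta ✓
(epsilon, gamma): epsilon during gamma ✓
(epsilon, iota): epsilon during iota ✓
(epsilon, lambda): epsilon during lambda ✓
(iota, gamma): iota during gamma ✓
(kappa, beta): kappa during beta ✓
(kappa, delta): kappa during delta ✓
(kappa, gamma): kappa during gamma ✓
(kappa, lambda): kappa during lambda ✓
(mu, lambda): mu during lambda ✓
(mu, theta): mu during theta ✓
(theta, lambda): theta during lambda ✓
(zeta, beta): zeta during beta ✓
(zeta, delta): zeta during delta ✓
(zeta, gamma): zeta during gamma ✓
(zeta, lambda): zeta during lambda ✓
Count: 20.

20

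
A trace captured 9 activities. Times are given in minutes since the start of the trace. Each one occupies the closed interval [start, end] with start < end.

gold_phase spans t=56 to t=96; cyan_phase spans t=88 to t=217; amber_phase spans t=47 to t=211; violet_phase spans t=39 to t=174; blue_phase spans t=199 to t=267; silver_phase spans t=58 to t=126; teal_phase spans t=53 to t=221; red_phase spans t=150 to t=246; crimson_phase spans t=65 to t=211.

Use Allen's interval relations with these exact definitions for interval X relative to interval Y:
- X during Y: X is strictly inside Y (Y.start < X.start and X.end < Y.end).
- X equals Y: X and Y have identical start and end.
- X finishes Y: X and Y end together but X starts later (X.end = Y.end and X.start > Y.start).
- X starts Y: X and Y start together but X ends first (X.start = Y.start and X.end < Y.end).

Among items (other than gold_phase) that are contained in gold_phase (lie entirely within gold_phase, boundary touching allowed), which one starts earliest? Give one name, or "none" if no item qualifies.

Target gold_phase = [t=56, t=96].
amber_phase [t=47, t=211] → contains → excluded.
blue_phase [t=199, t=267] → after → excluded.
crimson_phase [t=65, t=211] → overlapped-by → excluded.
cyan_phase [t=88, t=217] → overlapped-by → excluded.
red_phase [t=150, t=246] → after → excluded.
silver_phase [t=58, t=126] → overlapped-by → excluded.
teal_phase [t=53, t=221] → contains → excluded.
violet_phase [t=39, t=174] → contains → excluded.
No candidates → none.

none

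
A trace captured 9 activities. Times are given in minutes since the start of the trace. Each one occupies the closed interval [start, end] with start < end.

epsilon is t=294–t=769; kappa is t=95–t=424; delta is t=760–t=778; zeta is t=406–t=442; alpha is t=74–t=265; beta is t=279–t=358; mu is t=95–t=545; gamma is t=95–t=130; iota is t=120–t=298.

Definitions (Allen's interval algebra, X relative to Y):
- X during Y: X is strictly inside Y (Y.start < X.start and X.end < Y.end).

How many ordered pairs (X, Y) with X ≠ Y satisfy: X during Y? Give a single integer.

7

Checking all 72 ordered pairs for relation 'during'; matching pairs in alphabetical order:
(beta, kappa): beta during kappa ✓
(beta, mu): beta during mu ✓
(gamma, alpha): gamma during alpha ✓
(iota, kappa): iota during kappa ✓
(iota, mu): iota during mu ✓
(zeta, epsilon): zeta during epsilon ✓
(zeta, mu): zeta during mu ✓
Count: 7.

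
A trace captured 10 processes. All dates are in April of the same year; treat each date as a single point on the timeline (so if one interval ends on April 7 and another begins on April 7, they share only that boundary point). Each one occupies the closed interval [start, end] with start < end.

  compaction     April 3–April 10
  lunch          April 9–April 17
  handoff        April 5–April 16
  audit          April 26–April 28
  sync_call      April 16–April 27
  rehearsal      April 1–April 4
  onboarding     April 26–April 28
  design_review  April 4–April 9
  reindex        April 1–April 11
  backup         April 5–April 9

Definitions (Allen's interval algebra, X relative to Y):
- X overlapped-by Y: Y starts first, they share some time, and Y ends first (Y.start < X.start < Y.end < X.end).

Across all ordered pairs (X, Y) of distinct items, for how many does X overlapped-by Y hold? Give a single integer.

Checking all 90 ordered pairs for relation 'overlapped-by'; matching pairs in alphabetical order:
(audit, sync_call): audit overlapped-by sync_call ✓
(compaction, rehearsal): compaction overlapped-by rehearsal ✓
(handoff, compaction): handoff overlapped-by compaction ✓
(handoff, design_review): handoff overlapped-by design_review ✓
(handoff, reindex): handoff overlapped-by reindex ✓
(lunch, compaction): lunch overlapped-by compaction ✓
(lunch, handoff): lunch overlapped-by handoff ✓
(lunch, reindex): lunch overlapped-by reindex ✓
(onboarding, sync_call): onboarding overlapped-by sync_call ✓
(sync_call, lunch): sync_call overlapped-by lunch ✓
Count: 10.

10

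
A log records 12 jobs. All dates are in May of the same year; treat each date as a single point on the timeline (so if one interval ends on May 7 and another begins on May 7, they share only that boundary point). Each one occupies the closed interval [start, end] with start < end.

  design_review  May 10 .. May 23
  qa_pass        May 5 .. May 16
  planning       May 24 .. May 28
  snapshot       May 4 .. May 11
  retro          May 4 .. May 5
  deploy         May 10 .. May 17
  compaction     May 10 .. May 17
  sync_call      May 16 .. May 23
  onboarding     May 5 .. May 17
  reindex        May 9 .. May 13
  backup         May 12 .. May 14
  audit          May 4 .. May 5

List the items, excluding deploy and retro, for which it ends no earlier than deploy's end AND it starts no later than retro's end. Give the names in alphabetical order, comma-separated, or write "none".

Conditions: its end is no earlier than deploy's end (X.end >= May 17) AND its start is no later than retro's end (X.start <= May 5).
audit: end May 5 >= May 17? ✗; start May 4 <= May 5? ✓ → no.
backup: end May 14 >= May 17? ✗; start May 12 <= May 5? ✗ → no.
compaction: end May 17 >= May 17? ✓; start May 10 <= May 5? ✗ → no.
design_review: end May 23 >= May 17? ✓; start May 10 <= May 5? ✗ → no.
onboarding: end May 17 >= May 17? ✓; start May 5 <= May 5? ✓ → yes.
planning: end May 28 >= May 17? ✓; start May 24 <= May 5? ✗ → no.
qa_pass: end May 16 >= May 17? ✗; start May 5 <= May 5? ✓ → no.
reindex: end May 13 >= May 17? ✗; start May 9 <= May 5? ✗ → no.
snapshot: end May 11 >= May 17? ✗; start May 4 <= May 5? ✓ → no.
sync_call: end May 23 >= May 17? ✓; start May 16 <= May 5? ✗ → no.
Result: onboarding.

onboarding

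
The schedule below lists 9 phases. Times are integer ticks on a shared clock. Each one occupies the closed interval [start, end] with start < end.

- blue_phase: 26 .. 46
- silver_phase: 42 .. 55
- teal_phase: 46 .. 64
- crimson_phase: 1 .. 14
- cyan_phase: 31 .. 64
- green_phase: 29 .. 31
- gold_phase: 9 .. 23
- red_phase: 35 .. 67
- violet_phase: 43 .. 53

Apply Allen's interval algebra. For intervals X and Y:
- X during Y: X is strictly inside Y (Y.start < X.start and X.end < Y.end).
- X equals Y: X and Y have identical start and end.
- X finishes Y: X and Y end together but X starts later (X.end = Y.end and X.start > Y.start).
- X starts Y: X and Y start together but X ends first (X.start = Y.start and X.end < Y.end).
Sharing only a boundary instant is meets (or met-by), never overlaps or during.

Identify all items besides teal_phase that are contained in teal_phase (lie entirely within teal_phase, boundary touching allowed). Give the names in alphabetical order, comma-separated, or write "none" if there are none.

none

Target teal_phase = [46, 64].
blue_phase [26, 46] → meets → no.
crimson_phase [1, 14] → before → no.
cyan_phase [31, 64] → finished-by → no.
gold_phase [9, 23] → before → no.
green_phase [29, 31] → before → no.
red_phase [35, 67] → contains → no.
silver_phase [42, 55] → overlaps → no.
violet_phase [43, 53] → overlaps → no.
Result: none.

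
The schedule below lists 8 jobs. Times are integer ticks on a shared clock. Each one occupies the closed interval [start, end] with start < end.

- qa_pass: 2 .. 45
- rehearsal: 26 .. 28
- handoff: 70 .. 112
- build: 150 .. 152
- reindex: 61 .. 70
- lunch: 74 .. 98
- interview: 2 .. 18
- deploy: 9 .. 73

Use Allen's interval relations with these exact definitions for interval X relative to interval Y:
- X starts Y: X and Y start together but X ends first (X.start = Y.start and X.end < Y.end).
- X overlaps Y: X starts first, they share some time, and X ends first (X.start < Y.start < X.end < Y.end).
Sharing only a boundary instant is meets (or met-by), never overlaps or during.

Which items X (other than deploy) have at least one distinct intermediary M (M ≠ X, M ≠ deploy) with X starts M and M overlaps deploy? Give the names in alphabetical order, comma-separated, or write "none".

Target deploy = [9, 73].
Intermediaries M with M overlaps deploy: interview, qa_pass.
Via interview — items with X starts interview: none.
Via qa_pass — items with X starts qa_pass: interview.
Union: interview.

interview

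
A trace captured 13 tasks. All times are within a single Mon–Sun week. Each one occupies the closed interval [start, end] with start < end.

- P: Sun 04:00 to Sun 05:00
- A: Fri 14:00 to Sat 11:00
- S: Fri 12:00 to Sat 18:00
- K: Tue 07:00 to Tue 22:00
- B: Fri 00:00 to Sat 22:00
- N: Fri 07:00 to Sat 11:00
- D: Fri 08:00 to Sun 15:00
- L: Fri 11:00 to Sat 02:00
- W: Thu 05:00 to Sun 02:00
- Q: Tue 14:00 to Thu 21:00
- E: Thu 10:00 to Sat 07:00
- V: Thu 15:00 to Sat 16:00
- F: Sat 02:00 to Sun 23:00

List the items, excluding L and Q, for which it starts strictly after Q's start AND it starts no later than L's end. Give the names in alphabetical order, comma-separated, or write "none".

A, B, D, E, F, N, S, V, W

Conditions: its start is strictly after Q's start (X.start > Tue 14:00) AND its start is no later than L's end (X.start <= Sat 02:00).
A: start Fri 14:00 > Tue 14:00? ✓; start Fri 14:00 <= Sat 02:00? ✓ → yes.
B: start Fri 00:00 > Tue 14:00? ✓; start Fri 00:00 <= Sat 02:00? ✓ → yes.
D: start Fri 08:00 > Tue 14:00? ✓; start Fri 08:00 <= Sat 02:00? ✓ → yes.
E: start Thu 10:00 > Tue 14:00? ✓; start Thu 10:00 <= Sat 02:00? ✓ → yes.
F: start Sat 02:00 > Tue 14:00? ✓; start Sat 02:00 <= Sat 02:00? ✓ → yes.
K: start Tue 07:00 > Tue 14:00? ✗; start Tue 07:00 <= Sat 02:00? ✓ → no.
N: start Fri 07:00 > Tue 14:00? ✓; start Fri 07:00 <= Sat 02:00? ✓ → yes.
P: start Sun 04:00 > Tue 14:00? ✓; start Sun 04:00 <= Sat 02:00? ✗ → no.
S: start Fri 12:00 > Tue 14:00? ✓; start Fri 12:00 <= Sat 02:00? ✓ → yes.
V: start Thu 15:00 > Tue 14:00? ✓; start Thu 15:00 <= Sat 02:00? ✓ → yes.
W: start Thu 05:00 > Tue 14:00? ✓; start Thu 05:00 <= Sat 02:00? ✓ → yes.
Result: A, B, D, E, F, N, S, V, W.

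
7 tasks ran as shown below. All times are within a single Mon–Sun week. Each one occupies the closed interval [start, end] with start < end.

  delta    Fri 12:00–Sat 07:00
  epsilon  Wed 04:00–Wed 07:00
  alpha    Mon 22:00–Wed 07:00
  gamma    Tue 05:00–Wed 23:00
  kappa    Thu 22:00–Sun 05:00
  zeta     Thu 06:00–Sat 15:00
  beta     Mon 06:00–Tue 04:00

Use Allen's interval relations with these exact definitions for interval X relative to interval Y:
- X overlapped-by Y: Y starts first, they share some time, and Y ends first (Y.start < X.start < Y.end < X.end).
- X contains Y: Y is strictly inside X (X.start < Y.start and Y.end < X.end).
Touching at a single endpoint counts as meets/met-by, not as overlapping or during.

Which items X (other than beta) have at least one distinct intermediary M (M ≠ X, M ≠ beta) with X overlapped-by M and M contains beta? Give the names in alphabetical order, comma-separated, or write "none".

Target beta = [Mon 06:00, Tue 04:00].
Intermediaries M with M contains beta: none.
Union: none.

none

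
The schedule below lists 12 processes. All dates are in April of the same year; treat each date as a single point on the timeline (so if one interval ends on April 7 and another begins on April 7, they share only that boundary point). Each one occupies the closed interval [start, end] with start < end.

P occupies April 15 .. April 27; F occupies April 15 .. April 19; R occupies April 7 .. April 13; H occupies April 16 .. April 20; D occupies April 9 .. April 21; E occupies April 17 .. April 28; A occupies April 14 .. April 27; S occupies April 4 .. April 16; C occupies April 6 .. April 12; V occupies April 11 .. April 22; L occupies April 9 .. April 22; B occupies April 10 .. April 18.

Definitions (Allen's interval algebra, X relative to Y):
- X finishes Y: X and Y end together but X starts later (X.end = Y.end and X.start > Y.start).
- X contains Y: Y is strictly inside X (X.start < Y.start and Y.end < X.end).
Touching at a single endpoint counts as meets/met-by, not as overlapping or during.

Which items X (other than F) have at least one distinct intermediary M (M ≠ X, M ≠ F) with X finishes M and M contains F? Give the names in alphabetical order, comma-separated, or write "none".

P, V

Target F = [April 15, April 19].
Intermediaries M with M contains F: A, D, L, V.
Via A — items with X finishes A: P.
Via D — items with X finishes D: none.
Via L — items with X finishes L: V.
Via V — items with X finishes V: none.
Union: P, V.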